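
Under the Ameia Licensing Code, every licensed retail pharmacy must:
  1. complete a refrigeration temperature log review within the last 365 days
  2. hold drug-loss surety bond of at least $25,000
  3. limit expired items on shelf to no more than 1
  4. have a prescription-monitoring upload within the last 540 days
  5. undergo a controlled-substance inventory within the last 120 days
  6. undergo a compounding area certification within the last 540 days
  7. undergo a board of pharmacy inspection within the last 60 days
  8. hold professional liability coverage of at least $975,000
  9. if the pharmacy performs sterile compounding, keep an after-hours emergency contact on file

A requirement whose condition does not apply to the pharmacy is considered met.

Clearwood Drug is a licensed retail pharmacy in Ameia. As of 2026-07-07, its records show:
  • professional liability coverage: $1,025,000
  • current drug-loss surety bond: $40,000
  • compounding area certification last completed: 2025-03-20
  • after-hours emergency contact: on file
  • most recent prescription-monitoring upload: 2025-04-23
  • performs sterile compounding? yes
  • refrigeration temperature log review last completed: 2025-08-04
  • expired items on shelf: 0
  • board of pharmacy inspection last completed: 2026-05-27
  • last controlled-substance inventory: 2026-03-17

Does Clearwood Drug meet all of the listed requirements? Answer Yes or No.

Yes

1. refrigeration temperature log review 337 days ago vs limit 365 → met
2. drug-loss surety bond $40,000 ≥ $25,000 → met
3. expired items on shelf 0 ≤ 1 → met
4. prescription-monitoring upload 440 days ago vs limit 540 → met
5. controlled-substance inventory 112 days ago vs limit 120 → met
6. compounding area certification 474 days ago vs limit 540 → met
7. board of pharmacy inspection 41 days ago vs limit 60 → met
8. professional liability coverage $1,025,000 ≥ $975,000 → met
9. condition 'performs sterile compounding' holds; after-hours emergency contact present → met
All met.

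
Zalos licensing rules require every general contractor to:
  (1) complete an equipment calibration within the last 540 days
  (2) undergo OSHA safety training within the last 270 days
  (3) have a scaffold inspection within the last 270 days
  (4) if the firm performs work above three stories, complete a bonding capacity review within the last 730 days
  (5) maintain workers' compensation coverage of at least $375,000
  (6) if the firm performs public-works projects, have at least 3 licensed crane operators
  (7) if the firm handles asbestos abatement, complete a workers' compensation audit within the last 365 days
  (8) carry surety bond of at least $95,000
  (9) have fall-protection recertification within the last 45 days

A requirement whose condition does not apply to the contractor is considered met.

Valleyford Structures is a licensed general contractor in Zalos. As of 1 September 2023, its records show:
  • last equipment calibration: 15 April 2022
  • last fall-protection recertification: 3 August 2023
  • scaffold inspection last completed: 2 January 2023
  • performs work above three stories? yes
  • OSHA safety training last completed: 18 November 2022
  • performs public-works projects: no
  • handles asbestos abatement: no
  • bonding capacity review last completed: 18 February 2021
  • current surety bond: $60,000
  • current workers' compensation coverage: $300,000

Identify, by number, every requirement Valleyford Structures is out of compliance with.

2, 4, 5, 8

1. equipment calibration 504 days ago vs limit 540 → met
2. OSHA safety training 287 days ago vs limit 270 → not met
3. scaffold inspection 242 days ago vs limit 270 → met
4. condition 'performs work above three stories' holds; bonding capacity review 925 days ago vs limit 730 → not met
5. workers' compensation coverage $300,000 < $375,000 → not met
6. condition 'performs public-works projects' does not hold → requirement n/a → met
7. condition 'handles asbestos abatement' does not hold → requirement n/a → met
8. surety bond $60,000 < $95,000 → not met
9. fall-protection recertification 29 days ago vs limit 45 → met
Not met: 2, 4, 5, 8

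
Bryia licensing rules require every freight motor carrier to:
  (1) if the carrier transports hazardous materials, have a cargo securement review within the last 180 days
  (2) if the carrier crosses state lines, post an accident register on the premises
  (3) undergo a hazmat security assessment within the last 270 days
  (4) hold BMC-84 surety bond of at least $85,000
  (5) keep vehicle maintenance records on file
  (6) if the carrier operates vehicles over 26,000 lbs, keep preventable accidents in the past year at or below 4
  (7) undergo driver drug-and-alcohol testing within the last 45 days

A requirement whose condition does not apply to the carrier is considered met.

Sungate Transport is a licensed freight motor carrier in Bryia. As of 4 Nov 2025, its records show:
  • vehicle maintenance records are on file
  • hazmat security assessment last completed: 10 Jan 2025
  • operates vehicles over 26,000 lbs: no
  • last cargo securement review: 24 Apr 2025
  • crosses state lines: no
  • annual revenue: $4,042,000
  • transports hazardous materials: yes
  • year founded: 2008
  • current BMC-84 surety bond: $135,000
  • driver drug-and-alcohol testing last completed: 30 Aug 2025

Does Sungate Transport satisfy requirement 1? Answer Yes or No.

No

1. condition 'transports hazardous materials' holds; cargo securement review 194 days ago vs limit 180 → not met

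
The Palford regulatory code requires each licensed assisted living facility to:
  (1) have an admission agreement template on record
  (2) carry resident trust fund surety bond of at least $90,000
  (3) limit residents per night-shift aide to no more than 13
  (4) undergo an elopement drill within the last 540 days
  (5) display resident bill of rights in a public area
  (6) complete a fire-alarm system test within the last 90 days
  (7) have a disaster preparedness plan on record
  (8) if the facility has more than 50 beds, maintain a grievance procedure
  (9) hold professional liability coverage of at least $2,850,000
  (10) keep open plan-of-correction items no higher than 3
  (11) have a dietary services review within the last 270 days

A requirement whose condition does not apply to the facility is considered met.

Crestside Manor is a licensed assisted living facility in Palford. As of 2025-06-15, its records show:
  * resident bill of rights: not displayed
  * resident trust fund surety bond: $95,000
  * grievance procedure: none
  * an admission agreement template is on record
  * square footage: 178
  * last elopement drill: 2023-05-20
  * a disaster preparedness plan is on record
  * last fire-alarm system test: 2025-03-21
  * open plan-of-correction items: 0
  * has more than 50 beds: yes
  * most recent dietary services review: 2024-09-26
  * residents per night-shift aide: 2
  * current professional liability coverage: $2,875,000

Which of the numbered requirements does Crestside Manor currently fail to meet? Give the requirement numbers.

1. admission agreement template present → met
2. resident trust fund surety bond $95,000 ≥ $90,000 → met
3. residents per night-shift aide 2 ≤ 13 → met
4. elopement drill 757 days ago vs limit 540 → not met
5. resident bill of rights absent → not met
6. fire-alarm system test 86 days ago vs limit 90 → met
7. disaster preparedness plan present → met
8. condition 'has more than 50 beds' holds; grievance procedure absent → not met
9. professional liability coverage $2,875,000 ≥ $2,850,000 → met
10. open plan-of-correction items 0 ≤ 3 → met
11. dietary services review 262 days ago vs limit 270 → met
Not met: 4, 5, 8

4, 5, 8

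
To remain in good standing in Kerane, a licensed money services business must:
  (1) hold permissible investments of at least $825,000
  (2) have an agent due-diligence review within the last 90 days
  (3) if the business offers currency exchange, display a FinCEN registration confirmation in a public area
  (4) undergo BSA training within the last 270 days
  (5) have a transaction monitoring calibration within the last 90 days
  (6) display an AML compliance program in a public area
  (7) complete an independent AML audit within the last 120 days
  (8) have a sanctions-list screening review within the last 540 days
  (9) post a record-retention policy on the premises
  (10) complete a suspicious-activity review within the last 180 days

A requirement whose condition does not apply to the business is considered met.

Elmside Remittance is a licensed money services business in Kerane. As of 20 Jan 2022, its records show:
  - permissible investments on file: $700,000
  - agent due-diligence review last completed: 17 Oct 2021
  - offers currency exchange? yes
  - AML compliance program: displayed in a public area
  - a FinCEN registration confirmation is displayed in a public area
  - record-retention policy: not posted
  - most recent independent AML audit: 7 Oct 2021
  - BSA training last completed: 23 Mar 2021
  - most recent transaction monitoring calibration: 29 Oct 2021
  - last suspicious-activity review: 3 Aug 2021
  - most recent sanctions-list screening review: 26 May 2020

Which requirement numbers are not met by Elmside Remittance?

1. permissible investments $700,000 < $825,000 → not met
2. agent due-diligence review 95 days ago vs limit 90 → not met
3. condition 'offers currency exchange' holds; FinCEN registration confirmation present → met
4. BSA training 303 days ago vs limit 270 → not met
5. transaction monitoring calibration 83 days ago vs limit 90 → met
6. AML compliance program present → met
7. independent AML audit 105 days ago vs limit 120 → met
8. sanctions-list screening review 604 days ago vs limit 540 → not met
9. record-retention policy absent → not met
10. suspicious-activity review 170 days ago vs limit 180 → met
Not met: 1, 2, 4, 8, 9

1, 2, 4, 8, 9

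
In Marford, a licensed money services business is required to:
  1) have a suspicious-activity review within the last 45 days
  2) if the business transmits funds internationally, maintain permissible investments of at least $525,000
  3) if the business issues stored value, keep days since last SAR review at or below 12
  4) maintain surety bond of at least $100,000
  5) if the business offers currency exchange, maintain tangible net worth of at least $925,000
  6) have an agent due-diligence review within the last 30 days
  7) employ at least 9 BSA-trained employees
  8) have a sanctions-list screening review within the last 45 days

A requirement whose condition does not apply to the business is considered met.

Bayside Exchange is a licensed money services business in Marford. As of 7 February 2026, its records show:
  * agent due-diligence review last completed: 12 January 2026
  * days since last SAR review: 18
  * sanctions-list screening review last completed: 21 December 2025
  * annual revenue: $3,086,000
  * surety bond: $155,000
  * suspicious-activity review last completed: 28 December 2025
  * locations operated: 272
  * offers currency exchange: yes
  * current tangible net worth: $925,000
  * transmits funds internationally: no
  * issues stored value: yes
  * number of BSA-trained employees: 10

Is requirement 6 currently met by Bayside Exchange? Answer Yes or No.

Yes

6. agent due-diligence review 26 days ago vs limit 30 → met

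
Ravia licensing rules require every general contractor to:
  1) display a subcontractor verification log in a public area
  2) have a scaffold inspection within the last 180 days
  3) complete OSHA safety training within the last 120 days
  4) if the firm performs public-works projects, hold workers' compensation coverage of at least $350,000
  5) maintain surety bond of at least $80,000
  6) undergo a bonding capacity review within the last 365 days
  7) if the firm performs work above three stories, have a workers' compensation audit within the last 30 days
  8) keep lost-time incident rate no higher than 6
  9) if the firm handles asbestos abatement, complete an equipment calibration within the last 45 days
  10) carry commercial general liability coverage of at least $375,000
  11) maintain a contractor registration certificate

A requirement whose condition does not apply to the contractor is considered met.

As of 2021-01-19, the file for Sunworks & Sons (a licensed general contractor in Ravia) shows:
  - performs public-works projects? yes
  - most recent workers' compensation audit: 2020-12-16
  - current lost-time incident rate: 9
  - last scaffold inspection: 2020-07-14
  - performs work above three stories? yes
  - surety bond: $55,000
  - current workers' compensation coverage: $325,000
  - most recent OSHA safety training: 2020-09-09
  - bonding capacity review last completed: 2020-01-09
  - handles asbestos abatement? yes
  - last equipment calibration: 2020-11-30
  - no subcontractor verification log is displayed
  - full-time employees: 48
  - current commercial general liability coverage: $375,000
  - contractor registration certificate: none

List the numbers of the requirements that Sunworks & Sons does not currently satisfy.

1. subcontractor verification log absent → not met
2. scaffold inspection 189 days ago vs limit 180 → not met
3. OSHA safety training 132 days ago vs limit 120 → not met
4. condition 'performs public-works projects' holds; workers' compensation coverage $325,000 < $350,000 → not met
5. surety bond $55,000 < $80,000 → not met
6. bonding capacity review 376 days ago vs limit 365 → not met
7. condition 'performs work above three stories' holds; workers' compensation audit 34 days ago vs limit 30 → not met
8. lost-time incident rate 9 > 6 → not met
9. condition 'handles asbestos abatement' holds; equipment calibration 50 days ago vs limit 45 → not met
10. commercial general liability coverage $375,000 ≥ $375,000 → met
11. contractor registration certificate absent → not met
Not met: 1, 2, 3, 4, 5, 6, 7, 8, 9, 11

1, 2, 3, 4, 5, 6, 7, 8, 9, 11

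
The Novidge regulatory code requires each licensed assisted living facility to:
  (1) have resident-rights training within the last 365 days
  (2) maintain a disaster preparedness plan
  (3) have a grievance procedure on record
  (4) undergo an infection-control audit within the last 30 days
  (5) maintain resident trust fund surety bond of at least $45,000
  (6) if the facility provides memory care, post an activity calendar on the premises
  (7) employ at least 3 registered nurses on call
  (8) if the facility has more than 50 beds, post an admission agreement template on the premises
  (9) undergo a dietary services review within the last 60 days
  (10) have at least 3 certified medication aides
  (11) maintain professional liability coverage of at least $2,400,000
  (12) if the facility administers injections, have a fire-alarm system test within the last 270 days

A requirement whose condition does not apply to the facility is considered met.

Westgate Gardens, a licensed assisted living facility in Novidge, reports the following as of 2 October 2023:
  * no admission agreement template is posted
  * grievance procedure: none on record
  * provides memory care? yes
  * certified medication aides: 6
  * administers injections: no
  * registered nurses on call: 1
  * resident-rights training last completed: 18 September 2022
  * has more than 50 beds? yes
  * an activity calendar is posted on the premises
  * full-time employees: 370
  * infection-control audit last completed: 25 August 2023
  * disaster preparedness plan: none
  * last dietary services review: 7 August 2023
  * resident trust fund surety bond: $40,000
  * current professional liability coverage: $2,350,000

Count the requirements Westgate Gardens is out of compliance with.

1. resident-rights training 379 days ago vs limit 365 → not met
2. disaster preparedness plan absent → not met
3. grievance procedure absent → not met
4. infection-control audit 38 days ago vs limit 30 → not met
5. resident trust fund surety bond $40,000 < $45,000 → not met
6. condition 'provides memory care' holds; activity calendar present → met
7. registered nurses on call 1 < 3 → not met
8. condition 'has more than 50 beds' holds; admission agreement template absent → not met
9. dietary services review 56 days ago vs limit 60 → met
10. certified medication aides 6 ≥ 3 → met
11. professional liability coverage $2,350,000 < $2,400,000 → not met
12. condition 'administers injections' does not hold → requirement n/a → met
Not met: 8 of 12

8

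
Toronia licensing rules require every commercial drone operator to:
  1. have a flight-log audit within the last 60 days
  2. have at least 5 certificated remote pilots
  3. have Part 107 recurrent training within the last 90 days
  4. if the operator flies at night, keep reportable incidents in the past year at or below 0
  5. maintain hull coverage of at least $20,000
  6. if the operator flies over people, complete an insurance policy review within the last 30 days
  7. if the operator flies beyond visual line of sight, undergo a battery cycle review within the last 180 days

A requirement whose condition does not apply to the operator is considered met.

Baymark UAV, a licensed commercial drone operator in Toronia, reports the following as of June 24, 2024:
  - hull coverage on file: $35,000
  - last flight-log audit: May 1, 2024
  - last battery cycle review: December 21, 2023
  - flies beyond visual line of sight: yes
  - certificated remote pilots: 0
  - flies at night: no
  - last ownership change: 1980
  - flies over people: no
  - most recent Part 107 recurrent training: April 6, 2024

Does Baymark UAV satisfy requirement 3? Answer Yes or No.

Yes

3. Part 107 recurrent training 79 days ago vs limit 90 → met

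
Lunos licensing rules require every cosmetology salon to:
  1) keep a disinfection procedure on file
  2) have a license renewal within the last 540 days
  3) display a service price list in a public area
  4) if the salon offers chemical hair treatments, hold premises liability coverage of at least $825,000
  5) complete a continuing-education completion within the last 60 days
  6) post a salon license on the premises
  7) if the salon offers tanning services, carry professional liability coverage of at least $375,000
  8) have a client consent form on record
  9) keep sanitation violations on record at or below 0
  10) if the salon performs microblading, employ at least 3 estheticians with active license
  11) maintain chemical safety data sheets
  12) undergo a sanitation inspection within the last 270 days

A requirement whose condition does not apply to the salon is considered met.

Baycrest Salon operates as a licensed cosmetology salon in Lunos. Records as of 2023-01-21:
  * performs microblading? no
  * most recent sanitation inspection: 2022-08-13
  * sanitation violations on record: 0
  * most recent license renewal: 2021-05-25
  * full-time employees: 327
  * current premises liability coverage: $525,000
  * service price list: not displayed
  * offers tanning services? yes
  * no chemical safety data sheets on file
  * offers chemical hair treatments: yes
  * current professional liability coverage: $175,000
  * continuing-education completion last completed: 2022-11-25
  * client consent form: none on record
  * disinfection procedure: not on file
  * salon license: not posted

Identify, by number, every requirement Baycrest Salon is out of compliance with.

1, 2, 3, 4, 6, 7, 8, 11

1. disinfection procedure absent → not met
2. license renewal 606 days ago vs limit 540 → not met
3. service price list absent → not met
4. condition 'offers chemical hair treatments' holds; premises liability coverage $525,000 < $825,000 → not met
5. continuing-education completion 57 days ago vs limit 60 → met
6. salon license absent → not met
7. condition 'offers tanning services' holds; professional liability coverage $175,000 < $375,000 → not met
8. client consent form absent → not met
9. sanitation violations on record 0 ≤ 0 → met
10. condition 'performs microblading' does not hold → requirement n/a → met
11. chemical safety data sheets absent → not met
12. sanitation inspection 161 days ago vs limit 270 → met
Not met: 1, 2, 3, 4, 6, 7, 8, 11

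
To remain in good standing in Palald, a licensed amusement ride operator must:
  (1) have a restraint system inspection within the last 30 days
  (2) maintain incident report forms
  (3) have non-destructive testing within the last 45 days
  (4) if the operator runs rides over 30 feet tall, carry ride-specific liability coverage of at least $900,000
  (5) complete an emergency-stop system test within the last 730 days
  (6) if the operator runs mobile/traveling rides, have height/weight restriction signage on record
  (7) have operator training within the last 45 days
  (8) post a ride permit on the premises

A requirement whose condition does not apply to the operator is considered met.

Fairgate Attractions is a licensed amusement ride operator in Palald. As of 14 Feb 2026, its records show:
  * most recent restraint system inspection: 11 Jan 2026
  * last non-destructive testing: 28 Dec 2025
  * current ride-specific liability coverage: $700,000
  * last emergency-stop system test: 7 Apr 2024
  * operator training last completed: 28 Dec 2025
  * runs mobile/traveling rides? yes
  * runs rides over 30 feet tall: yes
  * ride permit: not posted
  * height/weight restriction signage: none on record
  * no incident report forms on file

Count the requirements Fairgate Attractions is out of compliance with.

1. restraint system inspection 34 days ago vs limit 30 → not met
2. incident report forms absent → not met
3. non-destructive testing 48 days ago vs limit 45 → not met
4. condition 'runs rides over 30 feet tall' holds; ride-specific liability coverage $700,000 < $900,000 → not met
5. emergency-stop system test 678 days ago vs limit 730 → met
6. condition 'runs mobile/traveling rides' holds; height/weight restriction signage absent → not met
7. operator training 48 days ago vs limit 45 → not met
8. ride permit absent → not met
Not met: 7 of 8

7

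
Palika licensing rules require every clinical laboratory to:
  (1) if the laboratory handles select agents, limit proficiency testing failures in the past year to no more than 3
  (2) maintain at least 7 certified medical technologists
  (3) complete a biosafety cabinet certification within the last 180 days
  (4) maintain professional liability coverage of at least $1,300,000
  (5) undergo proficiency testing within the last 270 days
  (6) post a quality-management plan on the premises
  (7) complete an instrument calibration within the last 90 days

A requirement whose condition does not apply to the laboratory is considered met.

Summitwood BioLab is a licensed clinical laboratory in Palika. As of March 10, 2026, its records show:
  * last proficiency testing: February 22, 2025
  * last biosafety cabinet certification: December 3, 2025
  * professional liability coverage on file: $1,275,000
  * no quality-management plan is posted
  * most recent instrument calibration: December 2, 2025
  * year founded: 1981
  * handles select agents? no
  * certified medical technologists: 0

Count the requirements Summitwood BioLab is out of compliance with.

5

1. condition 'handles select agents' does not hold → requirement n/a → met
2. certified medical technologists 0 < 7 → not met
3. biosafety cabinet certification 97 days ago vs limit 180 → met
4. professional liability coverage $1,275,000 < $1,300,000 → not met
5. proficiency testing 381 days ago vs limit 270 → not met
6. quality-management plan absent → not met
7. instrument calibration 98 days ago vs limit 90 → not met
Not met: 5 of 7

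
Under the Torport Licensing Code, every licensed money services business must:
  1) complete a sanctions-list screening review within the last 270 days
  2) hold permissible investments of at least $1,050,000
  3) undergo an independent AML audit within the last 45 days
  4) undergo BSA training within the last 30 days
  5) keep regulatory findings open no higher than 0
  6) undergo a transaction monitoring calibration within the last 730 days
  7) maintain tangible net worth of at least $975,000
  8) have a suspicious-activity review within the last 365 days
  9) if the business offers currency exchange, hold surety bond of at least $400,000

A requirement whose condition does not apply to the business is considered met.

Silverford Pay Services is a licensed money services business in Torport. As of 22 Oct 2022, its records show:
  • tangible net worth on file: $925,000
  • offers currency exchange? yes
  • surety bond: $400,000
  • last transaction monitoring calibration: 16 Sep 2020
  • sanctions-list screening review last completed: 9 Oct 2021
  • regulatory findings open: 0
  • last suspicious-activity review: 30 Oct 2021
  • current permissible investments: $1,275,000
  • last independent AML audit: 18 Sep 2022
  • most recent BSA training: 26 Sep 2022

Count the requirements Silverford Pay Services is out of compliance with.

3

1. sanctions-list screening review 378 days ago vs limit 270 → not met
2. permissible investments $1,275,000 ≥ $1,050,000 → met
3. independent AML audit 34 days ago vs limit 45 → met
4. BSA training 26 days ago vs limit 30 → met
5. regulatory findings open 0 ≤ 0 → met
6. transaction monitoring calibration 766 days ago vs limit 730 → not met
7. tangible net worth $925,000 < $975,000 → not met
8. suspicious-activity review 357 days ago vs limit 365 → met
9. condition 'offers currency exchange' holds; surety bond $400,000 ≥ $400,000 → met
Not met: 3 of 9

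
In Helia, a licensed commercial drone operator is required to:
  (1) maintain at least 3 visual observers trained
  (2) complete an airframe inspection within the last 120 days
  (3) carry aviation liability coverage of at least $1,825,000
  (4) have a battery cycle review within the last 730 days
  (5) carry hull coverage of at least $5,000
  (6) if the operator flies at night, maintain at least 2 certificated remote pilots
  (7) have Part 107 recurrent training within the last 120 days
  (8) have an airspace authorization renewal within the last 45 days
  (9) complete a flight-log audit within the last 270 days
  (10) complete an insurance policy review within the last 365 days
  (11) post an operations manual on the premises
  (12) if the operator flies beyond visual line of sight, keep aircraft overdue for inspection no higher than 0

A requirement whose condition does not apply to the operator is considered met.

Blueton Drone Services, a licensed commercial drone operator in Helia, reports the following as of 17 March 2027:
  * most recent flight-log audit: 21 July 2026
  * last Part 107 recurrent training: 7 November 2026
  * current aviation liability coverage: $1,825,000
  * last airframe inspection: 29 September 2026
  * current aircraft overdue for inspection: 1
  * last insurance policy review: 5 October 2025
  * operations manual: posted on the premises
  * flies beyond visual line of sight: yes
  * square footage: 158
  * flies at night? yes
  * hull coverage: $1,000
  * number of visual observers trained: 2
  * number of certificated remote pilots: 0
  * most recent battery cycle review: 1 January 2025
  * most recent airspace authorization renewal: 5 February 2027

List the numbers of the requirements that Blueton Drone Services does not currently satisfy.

1, 2, 4, 5, 6, 7, 10, 12

1. visual observers trained 2 < 3 → not met
2. airframe inspection 169 days ago vs limit 120 → not met
3. aviation liability coverage $1,825,000 ≥ $1,825,000 → met
4. battery cycle review 805 days ago vs limit 730 → not met
5. hull coverage $1,000 < $5,000 → not met
6. condition 'flies at night' holds; certificated remote pilots 0 < 2 → not met
7. Part 107 recurrent training 130 days ago vs limit 120 → not met
8. airspace authorization renewal 40 days ago vs limit 45 → met
9. flight-log audit 239 days ago vs limit 270 → met
10. insurance policy review 528 days ago vs limit 365 → not met
11. operations manual present → met
12. condition 'flies beyond visual line of sight' holds; aircraft overdue for inspection 1 > 0 → not met
Not met: 1, 2, 4, 5, 6, 7, 10, 12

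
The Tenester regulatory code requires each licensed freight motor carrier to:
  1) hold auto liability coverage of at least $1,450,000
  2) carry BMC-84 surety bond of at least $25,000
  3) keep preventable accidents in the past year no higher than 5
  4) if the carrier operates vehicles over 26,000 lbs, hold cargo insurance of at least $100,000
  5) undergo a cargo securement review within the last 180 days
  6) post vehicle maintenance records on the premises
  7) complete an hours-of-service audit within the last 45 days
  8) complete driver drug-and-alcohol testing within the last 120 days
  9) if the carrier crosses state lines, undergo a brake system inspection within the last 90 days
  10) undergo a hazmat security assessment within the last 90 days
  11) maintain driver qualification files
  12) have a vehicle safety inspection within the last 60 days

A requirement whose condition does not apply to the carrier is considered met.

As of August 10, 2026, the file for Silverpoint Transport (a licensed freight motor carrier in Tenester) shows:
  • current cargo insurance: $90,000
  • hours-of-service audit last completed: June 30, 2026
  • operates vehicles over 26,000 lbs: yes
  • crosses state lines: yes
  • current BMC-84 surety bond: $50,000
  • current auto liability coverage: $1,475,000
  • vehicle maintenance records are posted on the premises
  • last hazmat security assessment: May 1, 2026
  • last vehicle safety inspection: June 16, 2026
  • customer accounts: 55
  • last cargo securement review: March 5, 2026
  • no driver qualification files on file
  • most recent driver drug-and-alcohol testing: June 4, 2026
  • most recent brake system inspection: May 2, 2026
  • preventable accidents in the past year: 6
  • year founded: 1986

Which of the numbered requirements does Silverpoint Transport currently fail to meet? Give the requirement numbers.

1. auto liability coverage $1,475,000 ≥ $1,450,000 → met
2. BMC-84 surety bond $50,000 ≥ $25,000 → met
3. preventable accidents in the past year 6 > 5 → not met
4. condition 'operates vehicles over 26,000 lbs' holds; cargo insurance $90,000 < $100,000 → not met
5. cargo securement review 158 days ago vs limit 180 → met
6. vehicle maintenance records present → met
7. hours-of-service audit 41 days ago vs limit 45 → met
8. driver drug-and-alcohol testing 67 days ago vs limit 120 → met
9. condition 'crosses state lines' holds; brake system inspection 100 days ago vs limit 90 → not met
10. hazmat security assessment 101 days ago vs limit 90 → not met
11. driver qualification files absent → not met
12. vehicle safety inspection 55 days ago vs limit 60 → met
Not met: 3, 4, 9, 10, 11

3, 4, 9, 10, 11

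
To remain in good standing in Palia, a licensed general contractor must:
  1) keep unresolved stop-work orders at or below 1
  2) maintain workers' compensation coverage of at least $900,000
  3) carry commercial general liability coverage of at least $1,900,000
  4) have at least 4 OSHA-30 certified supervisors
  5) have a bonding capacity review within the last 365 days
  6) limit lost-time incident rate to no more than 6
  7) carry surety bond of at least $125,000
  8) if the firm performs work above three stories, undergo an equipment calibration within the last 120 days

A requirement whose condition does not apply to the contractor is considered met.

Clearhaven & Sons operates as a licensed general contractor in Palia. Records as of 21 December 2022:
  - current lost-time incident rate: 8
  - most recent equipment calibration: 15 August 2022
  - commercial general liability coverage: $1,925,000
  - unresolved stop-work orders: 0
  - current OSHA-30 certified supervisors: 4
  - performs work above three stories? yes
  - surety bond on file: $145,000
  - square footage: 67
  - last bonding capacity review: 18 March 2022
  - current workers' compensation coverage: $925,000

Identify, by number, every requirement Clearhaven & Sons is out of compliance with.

1. unresolved stop-work orders 0 ≤ 1 → met
2. workers' compensation coverage $925,000 ≥ $900,000 → met
3. commercial general liability coverage $1,925,000 ≥ $1,900,000 → met
4. OSHA-30 certified supervisors 4 ≥ 4 → met
5. bonding capacity review 278 days ago vs limit 365 → met
6. lost-time incident rate 8 > 6 → not met
7. surety bond $145,000 ≥ $125,000 → met
8. condition 'performs work above three stories' holds; equipment calibration 128 days ago vs limit 120 → not met
Not met: 6, 8

6, 8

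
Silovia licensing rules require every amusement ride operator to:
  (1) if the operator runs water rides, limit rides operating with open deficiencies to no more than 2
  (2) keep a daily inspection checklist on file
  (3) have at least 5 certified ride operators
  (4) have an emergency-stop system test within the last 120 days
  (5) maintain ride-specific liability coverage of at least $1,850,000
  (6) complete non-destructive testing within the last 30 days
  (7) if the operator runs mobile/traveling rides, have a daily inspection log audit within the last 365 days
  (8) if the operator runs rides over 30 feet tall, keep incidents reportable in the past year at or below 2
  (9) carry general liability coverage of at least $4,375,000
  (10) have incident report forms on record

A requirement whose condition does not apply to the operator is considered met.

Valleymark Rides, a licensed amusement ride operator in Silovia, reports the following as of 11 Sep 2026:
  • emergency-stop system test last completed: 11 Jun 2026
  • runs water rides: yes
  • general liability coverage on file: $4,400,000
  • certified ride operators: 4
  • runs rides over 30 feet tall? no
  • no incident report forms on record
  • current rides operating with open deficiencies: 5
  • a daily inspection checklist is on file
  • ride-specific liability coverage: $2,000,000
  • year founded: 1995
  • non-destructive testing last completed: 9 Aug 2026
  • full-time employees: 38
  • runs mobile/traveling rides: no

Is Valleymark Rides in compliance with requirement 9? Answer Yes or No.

9. general liability coverage $4,400,000 ≥ $4,375,000 → met

Yes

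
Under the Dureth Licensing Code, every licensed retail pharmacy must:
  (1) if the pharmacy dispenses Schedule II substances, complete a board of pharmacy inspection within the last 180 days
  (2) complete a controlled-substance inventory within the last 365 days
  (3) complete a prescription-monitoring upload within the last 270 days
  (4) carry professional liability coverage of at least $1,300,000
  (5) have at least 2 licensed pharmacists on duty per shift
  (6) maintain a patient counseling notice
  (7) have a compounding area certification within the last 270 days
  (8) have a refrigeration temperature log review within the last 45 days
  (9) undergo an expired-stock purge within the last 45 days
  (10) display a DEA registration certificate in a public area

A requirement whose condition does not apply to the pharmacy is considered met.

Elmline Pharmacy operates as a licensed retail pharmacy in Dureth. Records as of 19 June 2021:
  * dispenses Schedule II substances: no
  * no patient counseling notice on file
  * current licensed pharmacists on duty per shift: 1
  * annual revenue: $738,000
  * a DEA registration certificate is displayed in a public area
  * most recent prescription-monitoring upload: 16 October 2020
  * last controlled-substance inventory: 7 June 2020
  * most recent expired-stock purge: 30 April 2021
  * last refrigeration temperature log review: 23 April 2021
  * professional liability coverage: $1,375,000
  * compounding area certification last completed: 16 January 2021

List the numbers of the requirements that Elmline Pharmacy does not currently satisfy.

2, 5, 6, 8, 9

1. condition 'dispenses Schedule II substances' does not hold → requirement n/a → met
2. controlled-substance inventory 377 days ago vs limit 365 → not met
3. prescription-monitoring upload 246 days ago vs limit 270 → met
4. professional liability coverage $1,375,000 ≥ $1,300,000 → met
5. licensed pharmacists on duty per shift 1 < 2 → not met
6. patient counseling notice absent → not met
7. compounding area certification 154 days ago vs limit 270 → met
8. refrigeration temperature log review 57 days ago vs limit 45 → not met
9. expired-stock purge 50 days ago vs limit 45 → not met
10. DEA registration certificate present → met
Not met: 2, 5, 6, 8, 9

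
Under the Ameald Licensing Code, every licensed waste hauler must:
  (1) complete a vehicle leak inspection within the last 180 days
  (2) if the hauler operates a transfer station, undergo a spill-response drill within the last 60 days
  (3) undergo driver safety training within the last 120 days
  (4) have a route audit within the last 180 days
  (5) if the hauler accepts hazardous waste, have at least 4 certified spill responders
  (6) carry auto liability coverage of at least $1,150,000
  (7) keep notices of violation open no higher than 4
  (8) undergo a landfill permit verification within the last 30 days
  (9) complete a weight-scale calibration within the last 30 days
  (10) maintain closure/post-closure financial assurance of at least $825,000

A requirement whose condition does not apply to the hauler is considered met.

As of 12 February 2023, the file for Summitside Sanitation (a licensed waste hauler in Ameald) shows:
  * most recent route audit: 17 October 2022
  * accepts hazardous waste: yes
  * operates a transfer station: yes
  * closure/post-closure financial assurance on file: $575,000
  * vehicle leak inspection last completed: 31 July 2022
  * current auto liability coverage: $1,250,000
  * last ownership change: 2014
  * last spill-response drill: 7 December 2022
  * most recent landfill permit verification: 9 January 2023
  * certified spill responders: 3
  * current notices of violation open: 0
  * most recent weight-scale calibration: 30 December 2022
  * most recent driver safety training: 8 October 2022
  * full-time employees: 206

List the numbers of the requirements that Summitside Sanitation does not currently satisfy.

1. vehicle leak inspection 196 days ago vs limit 180 → not met
2. condition 'operates a transfer station' holds; spill-response drill 67 days ago vs limit 60 → not met
3. driver safety training 127 days ago vs limit 120 → not met
4. route audit 118 days ago vs limit 180 → met
5. condition 'accepts hazardous waste' holds; certified spill responders 3 < 4 → not met
6. auto liability coverage $1,250,000 ≥ $1,150,000 → met
7. notices of violation open 0 ≤ 4 → met
8. landfill permit verification 34 days ago vs limit 30 → not met
9. weight-scale calibration 44 days ago vs limit 30 → not met
10. closure/post-closure financial assurance $575,000 < $825,000 → not met
Not met: 1, 2, 3, 5, 8, 9, 10

1, 2, 3, 5, 8, 9, 10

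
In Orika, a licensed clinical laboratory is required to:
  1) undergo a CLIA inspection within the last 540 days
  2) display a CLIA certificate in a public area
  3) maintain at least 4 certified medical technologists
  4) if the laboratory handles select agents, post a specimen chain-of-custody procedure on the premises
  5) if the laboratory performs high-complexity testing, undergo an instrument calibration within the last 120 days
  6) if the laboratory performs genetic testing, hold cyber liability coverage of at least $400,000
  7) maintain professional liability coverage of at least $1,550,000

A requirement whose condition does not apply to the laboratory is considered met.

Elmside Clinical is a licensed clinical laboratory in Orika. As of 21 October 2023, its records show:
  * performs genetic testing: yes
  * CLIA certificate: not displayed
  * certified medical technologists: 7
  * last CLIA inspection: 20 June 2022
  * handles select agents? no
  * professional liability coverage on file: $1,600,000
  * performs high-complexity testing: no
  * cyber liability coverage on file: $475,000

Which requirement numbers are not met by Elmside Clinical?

1. CLIA inspection 488 days ago vs limit 540 → met
2. CLIA certificate absent → not met
3. certified medical technologists 7 ≥ 4 → met
4. condition 'handles select agents' does not hold → requirement n/a → met
5. condition 'performs high-complexity testing' does not hold → requirement n/a → met
6. condition 'performs genetic testing' holds; cyber liability coverage $475,000 ≥ $400,000 → met
7. professional liability coverage $1,600,000 ≥ $1,550,000 → met
Not met: 2

2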